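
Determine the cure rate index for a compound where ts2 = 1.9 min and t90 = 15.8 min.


CRI = 100 / (t90 - ts2)
= 100 / (15.8 - 1.9)
= 100 / 13.9
= 7.19 min^-1

7.19 min^-1


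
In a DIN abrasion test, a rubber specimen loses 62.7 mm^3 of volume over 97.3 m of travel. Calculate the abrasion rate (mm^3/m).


Rate = volume_loss / distance
= 62.7 / 97.3
= 0.644 mm^3/m

0.644 mm^3/m


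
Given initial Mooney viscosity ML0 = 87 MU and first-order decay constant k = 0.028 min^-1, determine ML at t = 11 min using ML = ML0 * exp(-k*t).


ML = ML0 * exp(-k * t)
ML = 87 * exp(-0.028 * 11)
ML = 87 * 0.7349
ML = 63.94 MU

63.94 MU


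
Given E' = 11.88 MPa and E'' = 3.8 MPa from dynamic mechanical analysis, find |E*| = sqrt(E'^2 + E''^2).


|E*| = sqrt(E'^2 + E''^2)
= sqrt(11.88^2 + 3.8^2)
= sqrt(141.1344 + 14.4400)
= 12.473 MPa

12.473 MPa


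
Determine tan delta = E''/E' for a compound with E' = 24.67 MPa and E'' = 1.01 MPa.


tan delta = E'' / E'
= 1.01 / 24.67
= 0.0409

tan delta = 0.0409


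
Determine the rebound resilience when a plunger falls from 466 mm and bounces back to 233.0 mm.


Resilience = h_rebound / h_drop * 100
= 233.0 / 466 * 100
= 50.0%

50.0%


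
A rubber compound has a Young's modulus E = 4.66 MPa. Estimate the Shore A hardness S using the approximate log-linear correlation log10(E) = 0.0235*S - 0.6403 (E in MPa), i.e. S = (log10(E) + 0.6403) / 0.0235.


log10(E) = 0.0235*S - 0.6403  =>  S = (log10(E) + 0.6403) / 0.0235
log10(4.66) = 0.668386
S = (0.668386 + 0.6403) / 0.0235 = 1.308686 / 0.0235
S = 55.7

Shore A = 55.7


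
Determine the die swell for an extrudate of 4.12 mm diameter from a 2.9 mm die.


Die swell ratio = D_extrudate / D_die
= 4.12 / 2.9
= 1.421

Die swell = 1.421


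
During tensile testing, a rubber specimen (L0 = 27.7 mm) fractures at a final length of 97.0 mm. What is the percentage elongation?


Elongation = (Lf - L0) / L0 * 100
= (97.0 - 27.7) / 27.7 * 100
= 69.3 / 27.7 * 100
= 250.2%

250.2%


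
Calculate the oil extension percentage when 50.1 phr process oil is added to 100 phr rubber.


Oil % = oil / (100 + oil) * 100
= 50.1 / (100 + 50.1) * 100
= 50.1 / 150.1 * 100
= 33.38%

33.38%


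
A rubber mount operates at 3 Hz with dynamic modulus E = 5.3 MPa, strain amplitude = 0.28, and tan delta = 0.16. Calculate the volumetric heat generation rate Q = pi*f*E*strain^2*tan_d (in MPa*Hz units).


Q = pi * f * E * strain^2 * tan_d
= pi * 3 * 5.3 * 0.28^2 * 0.16
= pi * 3 * 5.3 * 0.0784 * 0.16
= 0.6266

Q = 0.6266


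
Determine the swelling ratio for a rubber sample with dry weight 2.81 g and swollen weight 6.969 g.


Q = W_swollen / W_dry
Q = 6.969 / 2.81
Q = 2.48

Q = 2.48


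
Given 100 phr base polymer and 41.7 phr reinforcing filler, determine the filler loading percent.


Filler % = filler / (rubber + filler) * 100
= 41.7 / (100 + 41.7) * 100
= 41.7 / 141.7 * 100
= 29.43%

29.43%


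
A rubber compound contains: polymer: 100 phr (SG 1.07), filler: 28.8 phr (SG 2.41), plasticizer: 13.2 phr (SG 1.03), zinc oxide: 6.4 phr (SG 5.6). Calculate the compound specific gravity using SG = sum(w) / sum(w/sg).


Sum of weights = 148.4
Volume contributions:
  polymer: 100/1.07 = 93.4579
  filler: 28.8/2.41 = 11.9502
  plasticizer: 13.2/1.03 = 12.8155
  zinc oxide: 6.4/5.6 = 1.1429
Sum of volumes = 119.3665
SG = 148.4 / 119.3665 = 1.243

SG = 1.243


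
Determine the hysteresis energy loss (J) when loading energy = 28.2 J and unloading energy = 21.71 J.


Hysteresis loss = loading - unloading
= 28.2 - 21.71
= 6.49 J

6.49 J


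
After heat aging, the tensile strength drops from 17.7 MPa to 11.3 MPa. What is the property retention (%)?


Retention = aged / original * 100
= 11.3 / 17.7 * 100
= 63.8%

63.8%


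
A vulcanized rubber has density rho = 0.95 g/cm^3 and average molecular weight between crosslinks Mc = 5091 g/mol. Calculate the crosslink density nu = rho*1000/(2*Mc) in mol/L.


nu = rho * 1000 / (2 * Mc)
nu = 0.95 * 1000 / (2 * 5091)
nu = 950.0 / 10182
nu = 0.0933 mol/L

0.0933 mol/L


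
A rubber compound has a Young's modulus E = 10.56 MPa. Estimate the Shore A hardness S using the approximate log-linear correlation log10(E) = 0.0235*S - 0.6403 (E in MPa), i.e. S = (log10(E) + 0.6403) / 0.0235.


log10(E) = 0.0235*S - 0.6403  =>  S = (log10(E) + 0.6403) / 0.0235
log10(10.56) = 1.023664
S = (1.023664 + 0.6403) / 0.0235 = 1.663964 / 0.0235
S = 70.8

Shore A = 70.8


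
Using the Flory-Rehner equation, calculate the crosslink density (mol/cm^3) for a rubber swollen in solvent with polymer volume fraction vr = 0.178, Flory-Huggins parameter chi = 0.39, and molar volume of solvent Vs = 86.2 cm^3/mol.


ln(1 - vr) = ln(1 - 0.178) = -0.1960
Numerator = -((-0.1960) + 0.178 + 0.39 * 0.178^2) = 0.0057
Denominator = 86.2 * (0.178^(1/3) - 0.178/2) = 40.8177
nu = 0.0057 / 40.8177 = 1.3862e-04 mol/cm^3

1.3862e-04 mol/cm^3


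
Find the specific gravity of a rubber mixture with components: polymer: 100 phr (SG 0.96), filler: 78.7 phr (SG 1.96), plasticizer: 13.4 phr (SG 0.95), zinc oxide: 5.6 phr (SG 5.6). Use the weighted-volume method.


Sum of weights = 197.7
Volume contributions:
  polymer: 100/0.96 = 104.1667
  filler: 78.7/1.96 = 40.1531
  plasticizer: 13.4/0.95 = 14.1053
  zinc oxide: 5.6/5.6 = 1.0000
Sum of volumes = 159.4250
SG = 197.7 / 159.4250 = 1.24

SG = 1.24


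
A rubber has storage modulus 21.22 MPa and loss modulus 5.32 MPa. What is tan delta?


tan delta = E'' / E'
= 5.32 / 21.22
= 0.2507

tan delta = 0.2507


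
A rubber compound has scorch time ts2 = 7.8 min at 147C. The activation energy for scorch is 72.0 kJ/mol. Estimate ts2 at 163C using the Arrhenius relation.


Convert temperatures: T1 = 147 + 273.15 = 420.15 K, T2 = 163 + 273.15 = 436.15 K
ts2_new = 7.8 * exp(72000 / 8.314 * (1/436.15 - 1/420.15))
1/T2 - 1/T1 = -8.7313e-05
ts2_new = 3.66 min

3.66 min


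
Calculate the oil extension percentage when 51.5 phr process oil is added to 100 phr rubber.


Oil % = oil / (100 + oil) * 100
= 51.5 / (100 + 51.5) * 100
= 51.5 / 151.5 * 100
= 33.99%

33.99%


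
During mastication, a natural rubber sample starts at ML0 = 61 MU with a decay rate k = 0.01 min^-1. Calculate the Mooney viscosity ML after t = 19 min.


ML = ML0 * exp(-k * t)
ML = 61 * exp(-0.01 * 19)
ML = 61 * 0.8270
ML = 50.44 MU

50.44 MU


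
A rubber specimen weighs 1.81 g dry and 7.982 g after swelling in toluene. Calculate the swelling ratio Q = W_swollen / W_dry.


Q = W_swollen / W_dry
Q = 7.982 / 1.81
Q = 4.41

Q = 4.41


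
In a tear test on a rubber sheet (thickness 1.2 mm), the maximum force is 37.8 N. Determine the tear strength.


Tear strength = force / thickness
= 37.8 / 1.2
= 31.5 N/mm

31.5 N/mm


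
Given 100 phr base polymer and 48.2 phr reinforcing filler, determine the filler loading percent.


Filler % = filler / (rubber + filler) * 100
= 48.2 / (100 + 48.2) * 100
= 48.2 / 148.2 * 100
= 32.52%

32.52%


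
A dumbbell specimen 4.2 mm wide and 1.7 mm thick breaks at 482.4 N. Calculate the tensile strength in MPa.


Area = width * thickness = 4.2 * 1.7 = 7.14 mm^2
TS = force / area = 482.4 / 7.14 = 67.56 MPa

67.56 MPa


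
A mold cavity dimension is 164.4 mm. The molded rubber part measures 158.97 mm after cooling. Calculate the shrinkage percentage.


Shrinkage = (mold - part) / mold * 100
= (164.4 - 158.97) / 164.4 * 100
= 5.43 / 164.4 * 100
= 3.3%

3.3%


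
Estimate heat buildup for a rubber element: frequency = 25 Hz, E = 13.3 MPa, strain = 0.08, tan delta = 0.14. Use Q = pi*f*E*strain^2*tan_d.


Q = pi * f * E * strain^2 * tan_d
= pi * 25 * 13.3 * 0.08^2 * 0.14
= pi * 25 * 13.3 * 0.0064 * 0.14
= 0.9359

Q = 0.9359


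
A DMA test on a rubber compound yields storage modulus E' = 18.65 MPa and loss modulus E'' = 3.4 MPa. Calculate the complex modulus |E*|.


|E*| = sqrt(E'^2 + E''^2)
= sqrt(18.65^2 + 3.4^2)
= sqrt(347.8225 + 11.5600)
= 18.957 MPa

18.957 MPa


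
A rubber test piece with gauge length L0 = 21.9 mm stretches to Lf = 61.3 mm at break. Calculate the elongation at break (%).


Elongation = (Lf - L0) / L0 * 100
= (61.3 - 21.9) / 21.9 * 100
= 39.4 / 21.9 * 100
= 179.9%

179.9%


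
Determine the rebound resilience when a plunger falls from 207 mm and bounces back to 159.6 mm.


Resilience = h_rebound / h_drop * 100
= 159.6 / 207 * 100
= 77.1%

77.1%


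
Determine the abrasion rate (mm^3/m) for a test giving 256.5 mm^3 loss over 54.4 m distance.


Rate = volume_loss / distance
= 256.5 / 54.4
= 4.715 mm^3/m

4.715 mm^3/m


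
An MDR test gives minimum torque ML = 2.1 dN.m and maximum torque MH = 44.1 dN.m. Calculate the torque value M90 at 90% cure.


M90 = ML + 0.9 * (MH - ML)
M90 = 2.1 + 0.9 * (44.1 - 2.1)
M90 = 2.1 + 0.9 * 42.0
M90 = 39.9 dN.m

39.9 dN.m


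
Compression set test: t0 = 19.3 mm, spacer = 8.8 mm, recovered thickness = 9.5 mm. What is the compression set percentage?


CS = (t0 - recovered) / (t0 - ts) * 100
= (19.3 - 9.5) / (19.3 - 8.8) * 100
= 9.8 / 10.5 * 100
= 93.3%

93.3%


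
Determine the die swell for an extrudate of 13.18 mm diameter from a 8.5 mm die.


Die swell ratio = D_extrudate / D_die
= 13.18 / 8.5
= 1.551

Die swell = 1.551


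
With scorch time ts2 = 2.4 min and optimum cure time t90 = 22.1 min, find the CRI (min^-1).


CRI = 100 / (t90 - ts2)
= 100 / (22.1 - 2.4)
= 100 / 19.7
= 5.08 min^-1

5.08 min^-1


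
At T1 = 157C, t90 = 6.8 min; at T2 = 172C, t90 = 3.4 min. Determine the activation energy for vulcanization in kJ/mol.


T1 = 430.15 K, T2 = 445.15 K
1/T1 - 1/T2 = 7.8337e-05
ln(t1/t2) = ln(6.8/3.4) = 0.6931
Ea = 8.314 * 0.6931 / 7.8337e-05 = 73564.8794 J/mol
Ea = 73.56 kJ/mol

73.56 kJ/mol


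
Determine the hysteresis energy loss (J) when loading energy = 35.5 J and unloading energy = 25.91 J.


Hysteresis loss = loading - unloading
= 35.5 - 25.91
= 9.59 J

9.59 J


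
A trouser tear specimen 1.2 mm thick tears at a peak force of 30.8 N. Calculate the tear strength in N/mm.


Tear strength = force / thickness
= 30.8 / 1.2
= 25.67 N/mm

25.67 N/mm


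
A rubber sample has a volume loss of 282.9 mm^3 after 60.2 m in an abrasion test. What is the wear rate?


Rate = volume_loss / distance
= 282.9 / 60.2
= 4.699 mm^3/m

4.699 mm^3/m


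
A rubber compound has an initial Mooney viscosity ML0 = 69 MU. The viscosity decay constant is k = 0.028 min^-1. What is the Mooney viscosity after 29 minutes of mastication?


ML = ML0 * exp(-k * t)
ML = 69 * exp(-0.028 * 29)
ML = 69 * 0.4440
ML = 30.63 MU

30.63 MU


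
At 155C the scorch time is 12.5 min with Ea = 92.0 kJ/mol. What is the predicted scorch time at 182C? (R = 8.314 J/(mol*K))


Convert temperatures: T1 = 155 + 273.15 = 428.15 K, T2 = 182 + 273.15 = 455.15 K
ts2_new = 12.5 * exp(92000 / 8.314 * (1/455.15 - 1/428.15))
1/T2 - 1/T1 = -1.3855e-04
ts2_new = 2.7 min

2.7 min


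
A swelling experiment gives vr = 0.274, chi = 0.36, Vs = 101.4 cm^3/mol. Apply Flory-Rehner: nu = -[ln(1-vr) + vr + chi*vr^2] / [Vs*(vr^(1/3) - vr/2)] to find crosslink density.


ln(1 - vr) = ln(1 - 0.274) = -0.3202
Numerator = -((-0.3202) + 0.274 + 0.36 * 0.274^2) = 0.0192
Denominator = 101.4 * (0.274^(1/3) - 0.274/2) = 51.9682
nu = 0.0192 / 51.9682 = 3.6903e-04 mol/cm^3

3.6903e-04 mol/cm^3


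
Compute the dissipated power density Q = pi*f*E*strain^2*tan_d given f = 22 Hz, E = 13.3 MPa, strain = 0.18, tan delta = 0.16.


Q = pi * f * E * strain^2 * tan_d
= pi * 22 * 13.3 * 0.18^2 * 0.16
= pi * 22 * 13.3 * 0.0324 * 0.16
= 4.7653

Q = 4.7653


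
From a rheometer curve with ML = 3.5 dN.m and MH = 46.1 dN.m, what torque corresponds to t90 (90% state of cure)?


M90 = ML + 0.9 * (MH - ML)
M90 = 3.5 + 0.9 * (46.1 - 3.5)
M90 = 3.5 + 0.9 * 42.6
M90 = 41.84 dN.m

41.84 dN.m


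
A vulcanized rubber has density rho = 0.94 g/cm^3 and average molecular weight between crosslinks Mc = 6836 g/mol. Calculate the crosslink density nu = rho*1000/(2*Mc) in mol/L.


nu = rho * 1000 / (2 * Mc)
nu = 0.94 * 1000 / (2 * 6836)
nu = 940.0 / 13672
nu = 0.0688 mol/L

0.0688 mol/L


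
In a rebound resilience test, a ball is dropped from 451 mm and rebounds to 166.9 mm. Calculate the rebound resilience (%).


Resilience = h_rebound / h_drop * 100
= 166.9 / 451 * 100
= 37.0%

37.0%


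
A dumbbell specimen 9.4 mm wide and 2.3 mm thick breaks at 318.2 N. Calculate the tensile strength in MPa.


Area = width * thickness = 9.4 * 2.3 = 21.62 mm^2
TS = force / area = 318.2 / 21.62 = 14.72 MPa

14.72 MPa


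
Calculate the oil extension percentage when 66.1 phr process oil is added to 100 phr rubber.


Oil % = oil / (100 + oil) * 100
= 66.1 / (100 + 66.1) * 100
= 66.1 / 166.1 * 100
= 39.8%

39.8%


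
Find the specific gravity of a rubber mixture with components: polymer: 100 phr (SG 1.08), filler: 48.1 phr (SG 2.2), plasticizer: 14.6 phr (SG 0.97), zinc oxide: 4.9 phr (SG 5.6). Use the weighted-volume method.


Sum of weights = 167.6
Volume contributions:
  polymer: 100/1.08 = 92.5926
  filler: 48.1/2.2 = 21.8636
  plasticizer: 14.6/0.97 = 15.0515
  zinc oxide: 4.9/5.6 = 0.8750
Sum of volumes = 130.3828
SG = 167.6 / 130.3828 = 1.285

SG = 1.285


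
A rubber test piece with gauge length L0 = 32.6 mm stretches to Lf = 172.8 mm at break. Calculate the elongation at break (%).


Elongation = (Lf - L0) / L0 * 100
= (172.8 - 32.6) / 32.6 * 100
= 140.2 / 32.6 * 100
= 430.1%

430.1%


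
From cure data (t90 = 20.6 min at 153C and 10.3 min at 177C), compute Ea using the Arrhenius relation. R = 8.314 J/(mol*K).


T1 = 426.15 K, T2 = 450.15 K
1/T1 - 1/T2 = 1.2511e-04
ln(t1/t2) = ln(20.6/10.3) = 0.6931
Ea = 8.314 * 0.6931 / 1.2511e-04 = 46062.1268 J/mol
Ea = 46.06 kJ/mol

46.06 kJ/mol


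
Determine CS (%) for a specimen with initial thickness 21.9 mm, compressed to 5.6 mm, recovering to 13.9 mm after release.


CS = (t0 - recovered) / (t0 - ts) * 100
= (21.9 - 13.9) / (21.9 - 5.6) * 100
= 8.0 / 16.3 * 100
= 49.1%

49.1%


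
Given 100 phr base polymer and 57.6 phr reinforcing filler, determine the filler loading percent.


Filler % = filler / (rubber + filler) * 100
= 57.6 / (100 + 57.6) * 100
= 57.6 / 157.6 * 100
= 36.55%

36.55%


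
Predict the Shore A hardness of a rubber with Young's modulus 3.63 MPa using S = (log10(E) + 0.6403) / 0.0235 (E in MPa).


log10(E) = 0.0235*S - 0.6403  =>  S = (log10(E) + 0.6403) / 0.0235
log10(3.63) = 0.559907
S = (0.559907 + 0.6403) / 0.0235 = 1.200207 / 0.0235
S = 51.1

Shore A = 51.1


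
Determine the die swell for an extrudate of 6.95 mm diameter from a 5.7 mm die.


Die swell ratio = D_extrudate / D_die
= 6.95 / 5.7
= 1.219

Die swell = 1.219


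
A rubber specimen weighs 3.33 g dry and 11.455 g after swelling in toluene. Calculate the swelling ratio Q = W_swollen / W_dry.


Q = W_swollen / W_dry
Q = 11.455 / 3.33
Q = 3.44

Q = 3.44


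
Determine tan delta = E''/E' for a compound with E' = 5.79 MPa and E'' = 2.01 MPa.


tan delta = E'' / E'
= 2.01 / 5.79
= 0.3472

tan delta = 0.3472


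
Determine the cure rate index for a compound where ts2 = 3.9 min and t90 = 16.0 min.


CRI = 100 / (t90 - ts2)
= 100 / (16.0 - 3.9)
= 100 / 12.1
= 8.26 min^-1

8.26 min^-1


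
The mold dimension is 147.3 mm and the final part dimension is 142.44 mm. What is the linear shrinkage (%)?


Shrinkage = (mold - part) / mold * 100
= (147.3 - 142.44) / 147.3 * 100
= 4.86 / 147.3 * 100
= 3.3%

3.3%


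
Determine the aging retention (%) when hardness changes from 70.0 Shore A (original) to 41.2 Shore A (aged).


Retention = aged / original * 100
= 41.2 / 70.0 * 100
= 58.9%

58.9%


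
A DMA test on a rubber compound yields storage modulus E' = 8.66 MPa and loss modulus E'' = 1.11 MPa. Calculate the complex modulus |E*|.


|E*| = sqrt(E'^2 + E''^2)
= sqrt(8.66^2 + 1.11^2)
= sqrt(74.9956 + 1.2321)
= 8.731 MPa

8.731 MPa


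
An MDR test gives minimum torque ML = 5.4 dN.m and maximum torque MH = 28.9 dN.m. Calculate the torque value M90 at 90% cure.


M90 = ML + 0.9 * (MH - ML)
M90 = 5.4 + 0.9 * (28.9 - 5.4)
M90 = 5.4 + 0.9 * 23.5
M90 = 26.55 dN.m

26.55 dN.m


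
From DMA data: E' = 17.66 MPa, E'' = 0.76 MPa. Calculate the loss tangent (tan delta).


tan delta = E'' / E'
= 0.76 / 17.66
= 0.043

tan delta = 0.043


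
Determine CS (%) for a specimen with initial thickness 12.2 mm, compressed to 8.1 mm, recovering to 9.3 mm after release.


CS = (t0 - recovered) / (t0 - ts) * 100
= (12.2 - 9.3) / (12.2 - 8.1) * 100
= 2.9 / 4.1 * 100
= 70.7%

70.7%


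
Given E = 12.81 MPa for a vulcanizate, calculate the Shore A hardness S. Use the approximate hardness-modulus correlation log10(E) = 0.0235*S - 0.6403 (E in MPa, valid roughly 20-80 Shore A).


log10(E) = 0.0235*S - 0.6403  =>  S = (log10(E) + 0.6403) / 0.0235
log10(12.81) = 1.107549
S = (1.107549 + 0.6403) / 0.0235 = 1.747849 / 0.0235
S = 74.4

Shore A = 74.4


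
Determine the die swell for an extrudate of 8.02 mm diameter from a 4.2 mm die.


Die swell ratio = D_extrudate / D_die
= 8.02 / 4.2
= 1.91

Die swell = 1.91


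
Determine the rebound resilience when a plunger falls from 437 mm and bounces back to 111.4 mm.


Resilience = h_rebound / h_drop * 100
= 111.4 / 437 * 100
= 25.5%

25.5%


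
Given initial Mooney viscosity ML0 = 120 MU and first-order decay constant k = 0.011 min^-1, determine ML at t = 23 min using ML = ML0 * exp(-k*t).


ML = ML0 * exp(-k * t)
ML = 120 * exp(-0.011 * 23)
ML = 120 * 0.7765
ML = 93.18 MU

93.18 MU


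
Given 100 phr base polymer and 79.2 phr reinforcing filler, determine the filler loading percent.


Filler % = filler / (rubber + filler) * 100
= 79.2 / (100 + 79.2) * 100
= 79.2 / 179.2 * 100
= 44.2%

44.2%


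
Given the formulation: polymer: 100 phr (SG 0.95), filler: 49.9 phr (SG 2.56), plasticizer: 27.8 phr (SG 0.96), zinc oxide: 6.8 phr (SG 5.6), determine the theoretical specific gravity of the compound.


Sum of weights = 184.5
Volume contributions:
  polymer: 100/0.95 = 105.2632
  filler: 49.9/2.56 = 19.4922
  plasticizer: 27.8/0.96 = 28.9583
  zinc oxide: 6.8/5.6 = 1.2143
Sum of volumes = 154.9280
SG = 184.5 / 154.9280 = 1.191

SG = 1.191


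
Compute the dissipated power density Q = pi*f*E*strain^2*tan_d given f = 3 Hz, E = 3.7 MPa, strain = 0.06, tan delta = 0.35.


Q = pi * f * E * strain^2 * tan_d
= pi * 3 * 3.7 * 0.06^2 * 0.35
= pi * 3 * 3.7 * 0.0036 * 0.35
= 0.0439

Q = 0.0439


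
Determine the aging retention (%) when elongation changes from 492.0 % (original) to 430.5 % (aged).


Retention = aged / original * 100
= 430.5 / 492.0 * 100
= 87.5%

87.5%


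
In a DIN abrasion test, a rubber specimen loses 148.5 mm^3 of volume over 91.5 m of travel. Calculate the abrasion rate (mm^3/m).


Rate = volume_loss / distance
= 148.5 / 91.5
= 1.623 mm^3/m

1.623 mm^3/m


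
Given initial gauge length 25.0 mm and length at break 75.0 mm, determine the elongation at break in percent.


Elongation = (Lf - L0) / L0 * 100
= (75.0 - 25.0) / 25.0 * 100
= 50.0 / 25.0 * 100
= 200.0%

200.0%


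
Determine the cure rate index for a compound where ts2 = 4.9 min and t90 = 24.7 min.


CRI = 100 / (t90 - ts2)
= 100 / (24.7 - 4.9)
= 100 / 19.8
= 5.05 min^-1

5.05 min^-1


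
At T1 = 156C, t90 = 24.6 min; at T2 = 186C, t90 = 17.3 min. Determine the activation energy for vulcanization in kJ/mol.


T1 = 429.15 K, T2 = 459.15 K
1/T1 - 1/T2 = 1.5225e-04
ln(t1/t2) = ln(24.6/17.3) = 0.3520
Ea = 8.314 * 0.3520 / 1.5225e-04 = 19224.0289 J/mol
Ea = 19.22 kJ/mol

19.22 kJ/mol


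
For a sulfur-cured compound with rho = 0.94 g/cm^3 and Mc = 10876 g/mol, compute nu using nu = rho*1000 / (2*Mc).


nu = rho * 1000 / (2 * Mc)
nu = 0.94 * 1000 / (2 * 10876)
nu = 940.0 / 21752
nu = 0.0432 mol/L

0.0432 mol/L


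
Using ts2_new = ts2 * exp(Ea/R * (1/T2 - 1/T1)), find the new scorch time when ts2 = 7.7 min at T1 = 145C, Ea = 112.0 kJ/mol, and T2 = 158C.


Convert temperatures: T1 = 145 + 273.15 = 418.15 K, T2 = 158 + 273.15 = 431.15 K
ts2_new = 7.7 * exp(112000 / 8.314 * (1/431.15 - 1/418.15))
1/T2 - 1/T1 = -7.2108e-05
ts2_new = 2.91 min

2.91 min


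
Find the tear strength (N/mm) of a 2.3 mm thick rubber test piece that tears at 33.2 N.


Tear strength = force / thickness
= 33.2 / 2.3
= 14.43 N/mm

14.43 N/mm


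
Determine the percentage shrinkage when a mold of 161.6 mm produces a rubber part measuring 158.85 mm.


Shrinkage = (mold - part) / mold * 100
= (161.6 - 158.85) / 161.6 * 100
= 2.75 / 161.6 * 100
= 1.7%

1.7%


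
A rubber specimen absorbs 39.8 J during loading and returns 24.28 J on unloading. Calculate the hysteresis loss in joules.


Hysteresis loss = loading - unloading
= 39.8 - 24.28
= 15.52 J

15.52 J


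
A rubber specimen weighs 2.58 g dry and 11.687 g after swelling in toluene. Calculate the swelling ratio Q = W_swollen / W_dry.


Q = W_swollen / W_dry
Q = 11.687 / 2.58
Q = 4.53

Q = 4.53


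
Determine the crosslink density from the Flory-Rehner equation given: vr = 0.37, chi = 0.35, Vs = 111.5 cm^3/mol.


ln(1 - vr) = ln(1 - 0.37) = -0.4620
Numerator = -((-0.4620) + 0.37 + 0.35 * 0.37^2) = 0.0441
Denominator = 111.5 * (0.37^(1/3) - 0.37/2) = 59.4190
nu = 0.0441 / 59.4190 = 7.4253e-04 mol/cm^3

7.4253e-04 mol/cm^3


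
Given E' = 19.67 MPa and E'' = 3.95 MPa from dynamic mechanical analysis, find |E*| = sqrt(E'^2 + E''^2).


|E*| = sqrt(E'^2 + E''^2)
= sqrt(19.67^2 + 3.95^2)
= sqrt(386.9089 + 15.6025)
= 20.063 MPa

20.063 MPa


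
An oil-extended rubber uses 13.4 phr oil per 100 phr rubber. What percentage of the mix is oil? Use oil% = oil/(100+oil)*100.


Oil % = oil / (100 + oil) * 100
= 13.4 / (100 + 13.4) * 100
= 13.4 / 113.4 * 100
= 11.82%

11.82%


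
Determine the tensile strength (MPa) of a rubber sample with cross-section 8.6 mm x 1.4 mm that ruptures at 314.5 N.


Area = width * thickness = 8.6 * 1.4 = 12.04 mm^2
TS = force / area = 314.5 / 12.04 = 26.12 MPa

26.12 MPa


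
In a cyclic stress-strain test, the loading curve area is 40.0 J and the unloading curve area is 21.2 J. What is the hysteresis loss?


Hysteresis loss = loading - unloading
= 40.0 - 21.2
= 18.8 J

18.8 J


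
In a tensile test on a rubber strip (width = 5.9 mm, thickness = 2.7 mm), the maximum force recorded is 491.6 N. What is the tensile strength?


Area = width * thickness = 5.9 * 2.7 = 15.93 mm^2
TS = force / area = 491.6 / 15.93 = 30.86 MPa

30.86 MPa


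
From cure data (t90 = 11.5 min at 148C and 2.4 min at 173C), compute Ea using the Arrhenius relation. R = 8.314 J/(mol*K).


T1 = 421.15 K, T2 = 446.15 K
1/T1 - 1/T2 = 1.3305e-04
ln(t1/t2) = ln(11.5/2.4) = 1.5669
Ea = 8.314 * 1.5669 / 1.3305e-04 = 97909.0821 J/mol
Ea = 97.91 kJ/mol

97.91 kJ/mol


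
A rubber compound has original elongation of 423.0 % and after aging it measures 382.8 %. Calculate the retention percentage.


Retention = aged / original * 100
= 382.8 / 423.0 * 100
= 90.5%

90.5%


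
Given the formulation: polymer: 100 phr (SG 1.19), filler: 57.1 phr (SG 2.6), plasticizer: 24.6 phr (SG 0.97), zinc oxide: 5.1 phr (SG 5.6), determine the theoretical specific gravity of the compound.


Sum of weights = 186.8
Volume contributions:
  polymer: 100/1.19 = 84.0336
  filler: 57.1/2.6 = 21.9615
  plasticizer: 24.6/0.97 = 25.3608
  zinc oxide: 5.1/5.6 = 0.9107
Sum of volumes = 132.2667
SG = 186.8 / 132.2667 = 1.412

SG = 1.412


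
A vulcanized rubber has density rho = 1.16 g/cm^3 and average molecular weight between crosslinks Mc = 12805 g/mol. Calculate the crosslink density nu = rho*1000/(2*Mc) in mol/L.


nu = rho * 1000 / (2 * Mc)
nu = 1.16 * 1000 / (2 * 12805)
nu = 1160.0 / 25610
nu = 0.0453 mol/L

0.0453 mol/L


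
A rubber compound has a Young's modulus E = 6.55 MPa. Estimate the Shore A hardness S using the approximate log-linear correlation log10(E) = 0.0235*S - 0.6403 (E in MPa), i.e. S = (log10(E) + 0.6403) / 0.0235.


log10(E) = 0.0235*S - 0.6403  =>  S = (log10(E) + 0.6403) / 0.0235
log10(6.55) = 0.816241
S = (0.816241 + 0.6403) / 0.0235 = 1.456541 / 0.0235
S = 62.0

Shore A = 62.0


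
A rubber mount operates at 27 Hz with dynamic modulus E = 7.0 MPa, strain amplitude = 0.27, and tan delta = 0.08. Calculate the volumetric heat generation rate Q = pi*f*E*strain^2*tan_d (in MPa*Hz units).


Q = pi * f * E * strain^2 * tan_d
= pi * 27 * 7.0 * 0.27^2 * 0.08
= pi * 27 * 7.0 * 0.0729 * 0.08
= 3.4628

Q = 3.4628


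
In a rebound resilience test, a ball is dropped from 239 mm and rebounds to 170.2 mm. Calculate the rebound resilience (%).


Resilience = h_rebound / h_drop * 100
= 170.2 / 239 * 100
= 71.2%

71.2%


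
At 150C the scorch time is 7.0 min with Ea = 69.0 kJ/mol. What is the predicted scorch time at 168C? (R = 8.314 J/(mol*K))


Convert temperatures: T1 = 150 + 273.15 = 423.15 K, T2 = 168 + 273.15 = 441.15 K
ts2_new = 7.0 * exp(69000 / 8.314 * (1/441.15 - 1/423.15))
1/T2 - 1/T1 = -9.6425e-05
ts2_new = 3.14 min

3.14 min


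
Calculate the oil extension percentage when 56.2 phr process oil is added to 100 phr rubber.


Oil % = oil / (100 + oil) * 100
= 56.2 / (100 + 56.2) * 100
= 56.2 / 156.2 * 100
= 35.98%

35.98%


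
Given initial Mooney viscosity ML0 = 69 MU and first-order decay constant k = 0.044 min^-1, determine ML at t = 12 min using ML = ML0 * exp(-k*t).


ML = ML0 * exp(-k * t)
ML = 69 * exp(-0.044 * 12)
ML = 69 * 0.5898
ML = 40.7 MU

40.7 MU


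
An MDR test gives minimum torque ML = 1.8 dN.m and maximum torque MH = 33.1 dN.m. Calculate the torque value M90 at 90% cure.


M90 = ML + 0.9 * (MH - ML)
M90 = 1.8 + 0.9 * (33.1 - 1.8)
M90 = 1.8 + 0.9 * 31.3
M90 = 29.97 dN.m

29.97 dN.m


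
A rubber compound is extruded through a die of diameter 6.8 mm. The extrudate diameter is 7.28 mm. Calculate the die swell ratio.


Die swell ratio = D_extrudate / D_die
= 7.28 / 6.8
= 1.071

Die swell = 1.071


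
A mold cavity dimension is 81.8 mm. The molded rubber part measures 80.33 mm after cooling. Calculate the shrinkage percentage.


Shrinkage = (mold - part) / mold * 100
= (81.8 - 80.33) / 81.8 * 100
= 1.47 / 81.8 * 100
= 1.8%

1.8%


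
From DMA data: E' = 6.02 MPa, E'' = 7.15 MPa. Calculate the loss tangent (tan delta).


tan delta = E'' / E'
= 7.15 / 6.02
= 1.1877

tan delta = 1.1877


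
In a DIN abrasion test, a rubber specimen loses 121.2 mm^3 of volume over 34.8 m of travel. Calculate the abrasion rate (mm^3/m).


Rate = volume_loss / distance
= 121.2 / 34.8
= 3.483 mm^3/m

3.483 mm^3/m


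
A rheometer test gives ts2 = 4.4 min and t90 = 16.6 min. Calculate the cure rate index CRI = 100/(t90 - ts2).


CRI = 100 / (t90 - ts2)
= 100 / (16.6 - 4.4)
= 100 / 12.2
= 8.2 min^-1

8.2 min^-1


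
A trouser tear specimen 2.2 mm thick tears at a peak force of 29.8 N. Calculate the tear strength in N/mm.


Tear strength = force / thickness
= 29.8 / 2.2
= 13.55 N/mm

13.55 N/mm


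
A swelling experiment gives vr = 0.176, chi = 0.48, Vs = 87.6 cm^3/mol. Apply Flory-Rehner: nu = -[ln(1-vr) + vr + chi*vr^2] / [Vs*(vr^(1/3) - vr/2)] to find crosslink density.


ln(1 - vr) = ln(1 - 0.176) = -0.1936
Numerator = -((-0.1936) + 0.176 + 0.48 * 0.176^2) = 0.0027
Denominator = 87.6 * (0.176^(1/3) - 0.176/2) = 41.3829
nu = 0.0027 / 41.3829 = 6.5637e-05 mol/cm^3

6.5637e-05 mol/cm^3


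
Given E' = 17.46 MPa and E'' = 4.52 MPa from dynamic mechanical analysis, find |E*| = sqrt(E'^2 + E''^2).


|E*| = sqrt(E'^2 + E''^2)
= sqrt(17.46^2 + 4.52^2)
= sqrt(304.8516 + 20.4304)
= 18.036 MPa

18.036 MPa


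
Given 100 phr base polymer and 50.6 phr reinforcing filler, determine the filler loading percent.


Filler % = filler / (rubber + filler) * 100
= 50.6 / (100 + 50.6) * 100
= 50.6 / 150.6 * 100
= 33.6%

33.6%


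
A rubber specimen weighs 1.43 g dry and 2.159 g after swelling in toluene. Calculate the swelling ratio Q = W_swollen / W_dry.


Q = W_swollen / W_dry
Q = 2.159 / 1.43
Q = 1.51

Q = 1.51


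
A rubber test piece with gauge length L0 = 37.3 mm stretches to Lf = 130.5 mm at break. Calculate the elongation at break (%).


Elongation = (Lf - L0) / L0 * 100
= (130.5 - 37.3) / 37.3 * 100
= 93.2 / 37.3 * 100
= 249.9%

249.9%


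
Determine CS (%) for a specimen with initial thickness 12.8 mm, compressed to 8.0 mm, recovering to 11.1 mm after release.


CS = (t0 - recovered) / (t0 - ts) * 100
= (12.8 - 11.1) / (12.8 - 8.0) * 100
= 1.7 / 4.8 * 100
= 35.4%

35.4%


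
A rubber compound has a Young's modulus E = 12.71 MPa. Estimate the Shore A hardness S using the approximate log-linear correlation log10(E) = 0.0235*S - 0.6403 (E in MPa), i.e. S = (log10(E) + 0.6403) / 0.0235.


log10(E) = 0.0235*S - 0.6403  =>  S = (log10(E) + 0.6403) / 0.0235
log10(12.71) = 1.104146
S = (1.104146 + 0.6403) / 0.0235 = 1.744446 / 0.0235
S = 74.2

Shore A = 74.2


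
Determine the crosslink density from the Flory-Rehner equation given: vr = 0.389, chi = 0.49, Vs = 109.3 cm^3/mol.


ln(1 - vr) = ln(1 - 0.389) = -0.4927
Numerator = -((-0.4927) + 0.389 + 0.49 * 0.389^2) = 0.0295
Denominator = 109.3 * (0.389^(1/3) - 0.389/2) = 58.5290
nu = 0.0295 / 58.5290 = 5.0421e-04 mol/cm^3

5.0421e-04 mol/cm^3


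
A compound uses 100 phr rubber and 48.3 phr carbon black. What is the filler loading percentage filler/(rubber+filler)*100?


Filler % = filler / (rubber + filler) * 100
= 48.3 / (100 + 48.3) * 100
= 48.3 / 148.3 * 100
= 32.57%

32.57%


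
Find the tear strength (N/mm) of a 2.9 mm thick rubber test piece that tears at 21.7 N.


Tear strength = force / thickness
= 21.7 / 2.9
= 7.48 N/mm

7.48 N/mm


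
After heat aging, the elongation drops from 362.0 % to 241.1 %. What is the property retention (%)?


Retention = aged / original * 100
= 241.1 / 362.0 * 100
= 66.6%

66.6%


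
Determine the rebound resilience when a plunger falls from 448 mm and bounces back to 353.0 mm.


Resilience = h_rebound / h_drop * 100
= 353.0 / 448 * 100
= 78.8%

78.8%


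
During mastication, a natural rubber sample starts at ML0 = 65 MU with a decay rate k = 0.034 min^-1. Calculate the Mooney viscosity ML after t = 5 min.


ML = ML0 * exp(-k * t)
ML = 65 * exp(-0.034 * 5)
ML = 65 * 0.8437
ML = 54.84 MU

54.84 MU


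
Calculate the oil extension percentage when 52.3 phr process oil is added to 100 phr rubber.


Oil % = oil / (100 + oil) * 100
= 52.3 / (100 + 52.3) * 100
= 52.3 / 152.3 * 100
= 34.34%

34.34%


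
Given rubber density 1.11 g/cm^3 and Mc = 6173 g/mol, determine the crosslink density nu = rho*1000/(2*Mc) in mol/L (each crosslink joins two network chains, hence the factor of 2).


nu = rho * 1000 / (2 * Mc)
nu = 1.11 * 1000 / (2 * 6173)
nu = 1110.0 / 12346
nu = 0.0899 mol/L

0.0899 mol/L


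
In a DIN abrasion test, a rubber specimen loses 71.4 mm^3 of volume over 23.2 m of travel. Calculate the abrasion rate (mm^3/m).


Rate = volume_loss / distance
= 71.4 / 23.2
= 3.078 mm^3/m

3.078 mm^3/m


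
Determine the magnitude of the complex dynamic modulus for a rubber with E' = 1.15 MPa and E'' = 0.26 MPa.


|E*| = sqrt(E'^2 + E''^2)
= sqrt(1.15^2 + 0.26^2)
= sqrt(1.3225 + 0.0676)
= 1.179 MPa

1.179 MPa


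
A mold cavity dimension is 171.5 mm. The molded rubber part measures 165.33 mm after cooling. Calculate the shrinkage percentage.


Shrinkage = (mold - part) / mold * 100
= (171.5 - 165.33) / 171.5 * 100
= 6.17 / 171.5 * 100
= 3.6%

3.6%


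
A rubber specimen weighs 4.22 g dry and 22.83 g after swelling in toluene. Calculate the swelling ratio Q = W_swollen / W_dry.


Q = W_swollen / W_dry
Q = 22.83 / 4.22
Q = 5.41

Q = 5.41


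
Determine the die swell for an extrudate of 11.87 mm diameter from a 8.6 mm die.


Die swell ratio = D_extrudate / D_die
= 11.87 / 8.6
= 1.38

Die swell = 1.38


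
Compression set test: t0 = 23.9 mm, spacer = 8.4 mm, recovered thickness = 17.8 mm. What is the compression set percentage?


CS = (t0 - recovered) / (t0 - ts) * 100
= (23.9 - 17.8) / (23.9 - 8.4) * 100
= 6.1 / 15.5 * 100
= 39.4%

39.4%


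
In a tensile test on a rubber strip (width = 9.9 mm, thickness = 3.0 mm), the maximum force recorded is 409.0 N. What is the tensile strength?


Area = width * thickness = 9.9 * 3.0 = 29.7 mm^2
TS = force / area = 409.0 / 29.7 = 13.77 MPa

13.77 MPa


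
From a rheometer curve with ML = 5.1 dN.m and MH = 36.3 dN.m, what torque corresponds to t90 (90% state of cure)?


M90 = ML + 0.9 * (MH - ML)
M90 = 5.1 + 0.9 * (36.3 - 5.1)
M90 = 5.1 + 0.9 * 31.2
M90 = 33.18 dN.m

33.18 dN.m


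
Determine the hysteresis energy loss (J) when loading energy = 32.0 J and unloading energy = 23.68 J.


Hysteresis loss = loading - unloading
= 32.0 - 23.68
= 8.32 J

8.32 J


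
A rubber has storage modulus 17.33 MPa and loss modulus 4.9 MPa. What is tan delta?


tan delta = E'' / E'
= 4.9 / 17.33
= 0.2827

tan delta = 0.2827


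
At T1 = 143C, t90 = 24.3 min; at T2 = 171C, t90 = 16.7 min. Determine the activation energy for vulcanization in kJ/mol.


T1 = 416.15 K, T2 = 444.15 K
1/T1 - 1/T2 = 1.5149e-04
ln(t1/t2) = ln(24.3/16.7) = 0.3751
Ea = 8.314 * 0.3751 / 1.5149e-04 = 20584.5387 J/mol
Ea = 20.58 kJ/mol

20.58 kJ/mol


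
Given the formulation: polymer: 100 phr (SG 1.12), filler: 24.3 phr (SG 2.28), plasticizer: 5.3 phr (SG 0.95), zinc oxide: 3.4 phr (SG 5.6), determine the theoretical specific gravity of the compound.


Sum of weights = 133.0
Volume contributions:
  polymer: 100/1.12 = 89.2857
  filler: 24.3/2.28 = 10.6579
  plasticizer: 5.3/0.95 = 5.5789
  zinc oxide: 3.4/5.6 = 0.6071
Sum of volumes = 106.1297
SG = 133.0 / 106.1297 = 1.253

SG = 1.253


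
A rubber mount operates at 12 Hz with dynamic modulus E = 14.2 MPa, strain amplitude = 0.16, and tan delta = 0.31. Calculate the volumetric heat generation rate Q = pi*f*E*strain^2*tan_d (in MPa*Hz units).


Q = pi * f * E * strain^2 * tan_d
= pi * 12 * 14.2 * 0.16^2 * 0.31
= pi * 12 * 14.2 * 0.0256 * 0.31
= 4.2484

Q = 4.2484


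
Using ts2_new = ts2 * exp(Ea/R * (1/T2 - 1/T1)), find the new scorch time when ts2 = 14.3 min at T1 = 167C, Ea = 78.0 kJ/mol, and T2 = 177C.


Convert temperatures: T1 = 167 + 273.15 = 440.15 K, T2 = 177 + 273.15 = 450.15 K
ts2_new = 14.3 * exp(78000 / 8.314 * (1/450.15 - 1/440.15))
1/T2 - 1/T1 = -5.0471e-05
ts2_new = 8.91 min

8.91 min


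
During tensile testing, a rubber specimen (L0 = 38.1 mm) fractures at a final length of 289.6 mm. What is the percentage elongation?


Elongation = (Lf - L0) / L0 * 100
= (289.6 - 38.1) / 38.1 * 100
= 251.5 / 38.1 * 100
= 660.1%

660.1%


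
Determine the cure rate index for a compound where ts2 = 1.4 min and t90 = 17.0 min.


CRI = 100 / (t90 - ts2)
= 100 / (17.0 - 1.4)
= 100 / 15.6
= 6.41 min^-1

6.41 min^-1


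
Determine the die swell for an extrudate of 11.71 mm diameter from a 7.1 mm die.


Die swell ratio = D_extrudate / D_die
= 11.71 / 7.1
= 1.649

Die swell = 1.649


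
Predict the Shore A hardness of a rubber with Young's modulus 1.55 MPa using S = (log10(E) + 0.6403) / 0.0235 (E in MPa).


log10(E) = 0.0235*S - 0.6403  =>  S = (log10(E) + 0.6403) / 0.0235
log10(1.55) = 0.190332
S = (0.190332 + 0.6403) / 0.0235 = 0.830632 / 0.0235
S = 35.3

Shore A = 35.3


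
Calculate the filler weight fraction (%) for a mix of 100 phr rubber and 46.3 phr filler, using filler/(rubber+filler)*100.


Filler % = filler / (rubber + filler) * 100
= 46.3 / (100 + 46.3) * 100
= 46.3 / 146.3 * 100
= 31.65%

31.65%


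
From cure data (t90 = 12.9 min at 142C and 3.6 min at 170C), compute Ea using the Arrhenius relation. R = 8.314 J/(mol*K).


T1 = 415.15 K, T2 = 443.15 K
1/T1 - 1/T2 = 1.5220e-04
ln(t1/t2) = ln(12.9/3.6) = 1.2763
Ea = 8.314 * 1.2763 / 1.5220e-04 = 69720.1529 J/mol
Ea = 69.72 kJ/mol

69.72 kJ/mol


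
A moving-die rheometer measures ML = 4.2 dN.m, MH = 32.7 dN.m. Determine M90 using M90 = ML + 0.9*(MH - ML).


M90 = ML + 0.9 * (MH - ML)
M90 = 4.2 + 0.9 * (32.7 - 4.2)
M90 = 4.2 + 0.9 * 28.5
M90 = 29.85 dN.m

29.85 dN.m


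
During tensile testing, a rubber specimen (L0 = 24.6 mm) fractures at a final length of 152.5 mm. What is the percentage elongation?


Elongation = (Lf - L0) / L0 * 100
= (152.5 - 24.6) / 24.6 * 100
= 127.9 / 24.6 * 100
= 519.9%

519.9%


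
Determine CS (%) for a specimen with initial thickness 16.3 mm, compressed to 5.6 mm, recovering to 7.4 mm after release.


CS = (t0 - recovered) / (t0 - ts) * 100
= (16.3 - 7.4) / (16.3 - 5.6) * 100
= 8.9 / 10.7 * 100
= 83.2%

83.2%


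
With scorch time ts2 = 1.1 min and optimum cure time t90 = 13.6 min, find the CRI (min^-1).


CRI = 100 / (t90 - ts2)
= 100 / (13.6 - 1.1)
= 100 / 12.5
= 8.0 min^-1

8.0 min^-1


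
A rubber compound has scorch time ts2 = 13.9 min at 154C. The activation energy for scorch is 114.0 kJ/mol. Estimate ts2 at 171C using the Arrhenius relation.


Convert temperatures: T1 = 154 + 273.15 = 427.15 K, T2 = 171 + 273.15 = 444.15 K
ts2_new = 13.9 * exp(114000 / 8.314 * (1/444.15 - 1/427.15))
1/T2 - 1/T1 = -8.9606e-05
ts2_new = 4.07 min

4.07 min


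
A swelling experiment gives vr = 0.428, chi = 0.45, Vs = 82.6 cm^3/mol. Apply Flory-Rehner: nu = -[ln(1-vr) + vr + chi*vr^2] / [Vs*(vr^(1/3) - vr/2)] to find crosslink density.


ln(1 - vr) = ln(1 - 0.428) = -0.5586
Numerator = -((-0.5586) + 0.428 + 0.45 * 0.428^2) = 0.0482
Denominator = 82.6 * (0.428^(1/3) - 0.428/2) = 44.5720
nu = 0.0482 / 44.5720 = 0.0011 mol/cm^3

0.0011 mol/cm^3


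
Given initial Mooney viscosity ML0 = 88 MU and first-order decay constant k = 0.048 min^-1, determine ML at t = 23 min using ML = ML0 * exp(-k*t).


ML = ML0 * exp(-k * t)
ML = 88 * exp(-0.048 * 23)
ML = 88 * 0.3315
ML = 29.18 MU

29.18 MU


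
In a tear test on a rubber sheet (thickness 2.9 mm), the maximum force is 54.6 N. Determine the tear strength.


Tear strength = force / thickness
= 54.6 / 2.9
= 18.83 N/mm

18.83 N/mm


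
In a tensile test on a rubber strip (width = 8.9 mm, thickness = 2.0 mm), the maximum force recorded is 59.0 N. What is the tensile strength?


Area = width * thickness = 8.9 * 2.0 = 17.8 mm^2
TS = force / area = 59.0 / 17.8 = 3.31 MPa

3.31 MPa


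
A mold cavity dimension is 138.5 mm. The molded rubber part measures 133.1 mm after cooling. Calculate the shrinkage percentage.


Shrinkage = (mold - part) / mold * 100
= (138.5 - 133.1) / 138.5 * 100
= 5.4 / 138.5 * 100
= 3.9%

3.9%


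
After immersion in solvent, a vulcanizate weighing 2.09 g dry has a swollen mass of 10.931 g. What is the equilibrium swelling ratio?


Q = W_swollen / W_dry
Q = 10.931 / 2.09
Q = 5.23

Q = 5.23


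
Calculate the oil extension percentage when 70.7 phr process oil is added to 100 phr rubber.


Oil % = oil / (100 + oil) * 100
= 70.7 / (100 + 70.7) * 100
= 70.7 / 170.7 * 100
= 41.42%

41.42%


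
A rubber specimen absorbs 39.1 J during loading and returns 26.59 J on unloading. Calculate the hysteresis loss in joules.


Hysteresis loss = loading - unloading
= 39.1 - 26.59
= 12.51 J

12.51 J


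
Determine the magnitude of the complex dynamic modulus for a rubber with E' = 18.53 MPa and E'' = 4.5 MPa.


|E*| = sqrt(E'^2 + E''^2)
= sqrt(18.53^2 + 4.5^2)
= sqrt(343.3609 + 20.2500)
= 19.069 MPa

19.069 MPa


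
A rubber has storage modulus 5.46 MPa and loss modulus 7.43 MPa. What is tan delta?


tan delta = E'' / E'
= 7.43 / 5.46
= 1.3608

tan delta = 1.3608


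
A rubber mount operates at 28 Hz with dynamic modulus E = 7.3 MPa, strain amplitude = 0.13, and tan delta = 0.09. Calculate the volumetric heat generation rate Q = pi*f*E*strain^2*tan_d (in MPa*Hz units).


Q = pi * f * E * strain^2 * tan_d
= pi * 28 * 7.3 * 0.13^2 * 0.09
= pi * 28 * 7.3 * 0.0169 * 0.09
= 0.9767

Q = 0.9767
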